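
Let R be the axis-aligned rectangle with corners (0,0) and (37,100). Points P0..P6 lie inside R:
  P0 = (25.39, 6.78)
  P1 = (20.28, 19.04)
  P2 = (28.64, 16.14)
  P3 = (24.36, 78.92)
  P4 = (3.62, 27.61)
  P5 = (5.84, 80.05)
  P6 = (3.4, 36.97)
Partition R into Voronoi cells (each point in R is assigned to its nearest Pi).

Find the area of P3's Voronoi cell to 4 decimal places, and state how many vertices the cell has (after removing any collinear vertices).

Area of P3's cell: 1052.6793 (6 vertices)

1. box [0,37]×[0,100]: [(0, 0) (37, 0) (37, 100) (0, 100)]
2. ⊥bis P3·P0 via (24.875,42.85): [(0, 42.4948) (37, 43.0231) (37, 100) (0, 100)]  |A|=2117.9178
3. ⊥bis P3·P1 via (22.32,48.98): [(0, 50.5008) (37, 47.9798) (37, 100) (0, 100)]  |A|=1878.1096
4. ⊥bis P3·P2 via (26.5,47.53): [(0, 50.5008) (35.048, 48.1128) (37, 48.2458) (37, 100) (0, 100)]  |A|=1877.8499
5. ⊥bis P3·P4 via (13.99,53.265): [(0, 58.9199) (25.0513, 48.7939) (35.048, 48.1128) (37, 48.2458) (37, 100) (0, 100)]  |A|=1772.3951
6. ⊥bis P3·P5 via (15.1,79.485): [(13.512, 53.4582) (25.0513, 48.7939) (35.048, 48.1128) (37, 48.2458) (37, 100) (16.3517, 100)]  |A|=1114.3393
7. ⊥bis P3·P6 via (13.88,57.945): [(13.7885, 57.9907) (33.3234, 48.2303) (35.048, 48.1128) (37, 48.2458) (37, 100) (16.3517, 100)]  |A|=1052.6793
8. canonical 6-gon: [(13.7885, 57.9907) (33.3234, 48.2303) (35.048, 48.1128) (37, 48.2458) (37, 100) (16.3517, 100)]
9. shoelace: 1052.6793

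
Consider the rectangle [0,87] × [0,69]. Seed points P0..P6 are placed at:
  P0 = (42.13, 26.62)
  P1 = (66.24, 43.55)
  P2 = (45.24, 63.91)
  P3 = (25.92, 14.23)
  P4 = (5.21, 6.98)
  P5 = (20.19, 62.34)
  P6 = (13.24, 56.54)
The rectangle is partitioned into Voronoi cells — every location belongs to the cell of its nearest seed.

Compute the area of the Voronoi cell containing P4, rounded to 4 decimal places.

1. box [0,87]×[0,69]: [(0, 0) (87, 0) (87, 69) (0, 69)]
2. ⊥bis P4·P0 via (23.67,16.8): [(0, 61.2957) (0, 0) (32.6069, 0)]  |A|=999.3335
3. ⊥bis P4·P1 via (35.725,25.265): [(0, 61.2957) (0, 0) (32.6069, 0)]  |A|=999.3335
4. ⊥bis P4·P2 via (25.225,35.445): [(6.8955, 48.3333) (0, 53.1818) (0, 0) (32.6069, 0)]  |A|=971.3585
5. ⊥bis P4·P3 via (15.565,10.605): [(0.8755, 52.5662) (0, 53.1818) (0, 0) (19.2775, 0)]  |A|=529.9544
6. ⊥bis P4·P5 via (12.7,34.66): [(6.5626, 36.3207) (0, 38.0965) (0, 0) (19.2775, 0)]  |A|=475.0935
7. ⊥bis P4·P6 via (9.225,31.76): [(8.0951, 31.9431) (0, 33.2547) (0, 0) (19.2775, 0)]  |A|=442.4921
8. canonical 4-gon: [(8.0951, 31.9431) (0, 33.2547) (0, 0) (19.2775, 0)]
9. shoelace: 442.4921

Area of P4's cell: 442.4921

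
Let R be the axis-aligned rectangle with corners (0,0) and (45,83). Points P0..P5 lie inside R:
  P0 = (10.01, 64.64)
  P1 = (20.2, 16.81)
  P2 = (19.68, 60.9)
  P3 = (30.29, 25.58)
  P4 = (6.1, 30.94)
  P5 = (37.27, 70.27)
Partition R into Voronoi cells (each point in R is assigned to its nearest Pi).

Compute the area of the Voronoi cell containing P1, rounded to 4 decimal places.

Area of P1's cell: 734.0362

1. box [0,45]×[0,83]: [(0, 0) (45, 0) (45, 83) (0, 83)]
2. ⊥bis P1·P0 via (15.105,40.725): [(0, 37.5069) (0, 0) (45, 0) (45, 47.094)]  |A|=1903.5215
3. ⊥bis P1·P2 via (19.94,38.855): [(5.5298, 38.685) (0, 37.5069) (0, 0) (45, 0) (45, 39.1506)]  |A|=1746.7566
4. ⊥bis P1·P3 via (25.245,21.195): [(9.9973, 38.7377) (5.5298, 38.685) (0, 37.5069) (0, 0) (43.6672, 0)]  |A|=1035.7535
5. ⊥bis P1·P4 via (13.15,23.875): [(18.3797, 29.0936) (0, 10.7529) (0, 0) (43.6672, 0)]  |A|=734.0362
6. ⊥bis P1·P5 via (28.735,43.54): [(18.3797, 29.0936) (0, 10.7529) (0, 0) (43.6672, 0)]  |A|=734.0362
7. canonical 4-gon: [(18.3797, 29.0936) (0, 10.7529) (0, 0) (43.6672, 0)]
8. shoelace: 734.0362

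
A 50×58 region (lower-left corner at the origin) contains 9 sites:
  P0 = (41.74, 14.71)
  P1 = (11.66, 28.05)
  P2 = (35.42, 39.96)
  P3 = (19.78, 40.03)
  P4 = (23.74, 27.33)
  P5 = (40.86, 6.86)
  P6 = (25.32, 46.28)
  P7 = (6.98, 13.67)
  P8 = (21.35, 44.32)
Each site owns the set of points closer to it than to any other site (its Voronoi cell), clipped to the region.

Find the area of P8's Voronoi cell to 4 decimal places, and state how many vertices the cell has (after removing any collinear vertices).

1. box [0,50]×[0,58]: [(0, 0) (50, 0) (50, 58) (0, 58)]
2. ⊥bis P8·P0 via (31.545,29.515): [(0, 7.7925) (50, 42.2235) (50, 58) (0, 58)]  |A|=1649.6005
3. ⊥bis P8·P1 via (16.505,36.185): [(0, 46.015) (29.7638, 28.2884) (50, 42.2235) (50, 58) (0, 58)]  |A|=1080.7785
4. ⊥bis P8·P2 via (28.385,42.14): [(0, 46.015) (24.9762, 31.1397) (33.2997, 58) (0, 58)]  |A|=596.8898
5. ⊥bis P8·P3 via (20.565,42.175): [(0, 49.7011) (27.5982, 39.6011) (33.2997, 58) (0, 58)]  |A|=420.8566
6. ⊥bis P8·P4 via (22.545,35.825): [(0, 49.7011) (27.5982, 39.6011) (33.2997, 58) (0, 58)]  |A|=420.8566
7. ⊥bis P8·P5 via (31.105,25.59): [(0, 49.7011) (27.5982, 39.6011) (33.2997, 58) (0, 58)]  |A|=420.8566
8. ⊥bis P8·P6 via (23.335,45.3): [(0, 49.7011) (25.8289, 40.2486) (17.065, 58) (0, 58)]  |A|=258.6392
9. ⊥bis P8·P7 via (14.165,28.995): [(0, 49.7011) (25.8289, 40.2486) (17.065, 58) (0, 58)]  |A|=258.6392
10. canonical 4-gon: [(0, 49.7011) (25.8289, 40.2486) (17.065, 58) (0, 58)]
11. shoelace: 258.6392

Area of P8's cell: 258.6392 (4 vertices)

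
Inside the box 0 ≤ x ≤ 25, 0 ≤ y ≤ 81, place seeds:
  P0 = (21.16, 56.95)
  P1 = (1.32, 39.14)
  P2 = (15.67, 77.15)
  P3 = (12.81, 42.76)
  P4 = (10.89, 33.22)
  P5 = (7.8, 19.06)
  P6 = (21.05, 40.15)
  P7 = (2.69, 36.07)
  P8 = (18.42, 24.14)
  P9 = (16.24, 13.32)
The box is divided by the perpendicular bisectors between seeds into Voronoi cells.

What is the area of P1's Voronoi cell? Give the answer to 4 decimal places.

1. box [0,25]×[0,81]: [(0, 0) (25, 0) (25, 81) (0, 81)]
2. ⊥bis P1·P0 via (11.24,48.045): [(0, 60.5661) (0, 0) (25, 0) (25, 32.7166)]  |A|=1166.0346
3. ⊥bis P1·P2 via (8.495,58.145): [(0, 60.5661) (0, 0) (25, 0) (25, 32.7166)]  |A|=1166.0346
4. ⊥bis P1·P3 via (7.065,40.95): [(1.3633, 59.0475) (0, 60.5661) (0, 0) (19.9666, 0)]  |A|=630.7717
5. ⊥bis P1·P4 via (6.105,36.18): [(7.7368, 38.8178) (1.3633, 59.0475) (0, 60.5661) (0, 26.3109)]  |A|=141.4618
6. ⊥bis P1·P5 via (4.56,29.1): [(1.0183, 27.9571) (7.7368, 38.8178) (1.3633, 59.0475) (0, 60.5661) (0, 27.6284)]  |A|=140.791
7. ⊥bis P1·P6 via (11.185,39.645): [(1.0183, 27.9571) (7.7368, 38.8178) (1.3633, 59.0475) (0, 60.5661) (0, 27.6284)]  |A|=140.791
8. ⊥bis P1·P7 via (2.005,37.605): [(7.3652, 39.997) (1.3633, 59.0475) (0, 60.5661) (0, 36.7103)]  |A|=96.2801
9. ⊥bis P1·P8 via (9.87,31.64): [(7.3652, 39.997) (1.3633, 59.0475) (0, 60.5661) (0, 36.7103)]  |A|=96.2801
10. ⊥bis P1·P9 via (8.78,26.23): [(7.3652, 39.997) (1.3633, 59.0475) (0, 60.5661) (0, 36.7103)]  |A|=96.2801
11. canonical 4-gon: [(7.3652, 39.997) (1.3633, 59.0475) (0, 60.5661) (0, 36.7103)]
12. shoelace: 96.2801

Area of P1's cell: 96.2801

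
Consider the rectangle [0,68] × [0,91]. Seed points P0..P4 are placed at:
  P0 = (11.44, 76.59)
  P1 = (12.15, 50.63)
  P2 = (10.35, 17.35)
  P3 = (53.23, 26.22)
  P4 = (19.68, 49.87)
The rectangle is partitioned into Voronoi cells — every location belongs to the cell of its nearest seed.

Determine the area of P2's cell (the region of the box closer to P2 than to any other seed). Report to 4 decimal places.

Area of P2's cell: 1080.4521

1. box [0,68]×[0,91]: [(0, 0) (68, 0) (68, 91) (0, 91)]
2. ⊥bis P2·P0 via (10.895,46.97): [(0, 47.1705) (0, 0) (68, 0) (68, 45.9193)]  |A|=3165.0514
3. ⊥bis P2·P1 via (11.25,33.99): [(0, 34.5985) (0, 0) (68, 0) (68, 30.9206)]  |A|=2227.6481
4. ⊥bis P2·P3 via (31.79,21.785): [(29.4692, 33.0046) (0, 34.5985) (0, 0) (36.2964, 0)]  |A|=1108.7672
5. ⊥bis P2·P4 via (15.015,33.61): [(30.248, 29.2397) (14.2575, 33.8273) (0, 34.5985) (0, 0) (36.2964, 0)]  |A|=1080.4521
6. canonical 5-gon: [(30.248, 29.2397) (14.2575, 33.8273) (0, 34.5985) (0, 0) (36.2964, 0)]
7. shoelace: 1080.4521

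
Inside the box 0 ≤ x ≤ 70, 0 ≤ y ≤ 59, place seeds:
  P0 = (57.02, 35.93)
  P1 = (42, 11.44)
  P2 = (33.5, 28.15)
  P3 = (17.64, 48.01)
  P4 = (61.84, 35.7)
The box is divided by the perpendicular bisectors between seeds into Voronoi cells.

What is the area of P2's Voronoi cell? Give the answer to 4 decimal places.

1. box [0,70]×[0,59]: [(0, 0) (70, 0) (70, 59) (0, 59)]
2. ⊥bis P2·P0 via (45.26,32.04): [(0, 0) (55.8583, 0) (36.3421, 59) (0, 59)]  |A|=2719.911
3. ⊥bis P2·P1 via (37.75,19.795): [(0, 0.5924) (47.6454, 24.8286) (36.3421, 59) (0, 59)]  |A|=2012.3573
4. ⊥bis P2·P3 via (25.57,38.08): [(0, 17.6601) (0, 0.5924) (47.6454, 24.8286) (39.5651, 49.2564)]  |A|=1017.4951
5. ⊥bis P2·P4 via (47.67,31.925): [(0, 17.6601) (0, 0.5924) (47.6454, 24.8286) (39.5651, 49.2564)]  |A|=1017.4951
6. canonical 4-gon: [(0, 17.6601) (0, 0.5924) (47.6454, 24.8286) (39.5651, 49.2564)]
7. shoelace: 1017.4951

Area of P2's cell: 1017.4951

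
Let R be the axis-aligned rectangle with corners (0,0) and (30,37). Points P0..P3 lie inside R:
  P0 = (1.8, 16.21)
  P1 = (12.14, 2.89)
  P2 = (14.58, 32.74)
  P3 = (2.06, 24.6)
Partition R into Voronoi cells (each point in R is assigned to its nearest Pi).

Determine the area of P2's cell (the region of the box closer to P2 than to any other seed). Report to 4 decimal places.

Area of P2's cell: 409.3756

1. box [0,30]×[0,37]: [(0, 0) (30, 0) (30, 37) (0, 37)]
2. ⊥bis P2·P0 via (8.19,24.475): [(0, 30.807) (30, 7.6128) (30, 37) (0, 37)]  |A|=533.7025
3. ⊥bis P2·P1 via (13.36,17.815): [(0, 30.807) (17.2114, 17.5002) (30, 16.4548) (30, 37) (0, 37)]  |A|=477.1642
4. ⊥bis P2·P3 via (8.32,28.67): [(13.9355, 20.033) (17.2114, 17.5002) (30, 16.4548) (30, 37) (2.9042, 37)]  |A|=409.3756
5. canonical 5-gon: [(13.9355, 20.033) (17.2114, 17.5002) (30, 16.4548) (30, 37) (2.9042, 37)]
6. shoelace: 409.3756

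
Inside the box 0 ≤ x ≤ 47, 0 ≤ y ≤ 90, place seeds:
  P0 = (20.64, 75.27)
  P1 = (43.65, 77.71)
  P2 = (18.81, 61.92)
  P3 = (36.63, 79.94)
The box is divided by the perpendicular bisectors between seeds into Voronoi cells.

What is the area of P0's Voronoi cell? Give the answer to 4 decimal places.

Area of P0's cell: 585.1951

1. box [0,47]×[0,90]: [(0, 0) (47, 0) (47, 90) (0, 90)]
2. ⊥bis P0·P1 via (32.145,76.49): [(0, 0) (40.2561, 0) (30.7124, 90) (0, 90)]  |A|=3193.5804
3. ⊥bis P0·P2 via (19.725,68.595): [(0, 71.2989) (33.1777, 66.7509) (30.7124, 90) (0, 90)]  |A|=667.248
4. ⊥bis P0·P3 via (28.635,77.605): [(0, 71.2989) (31.7478, 66.9469) (25.0149, 90) (0, 90)]  |A|=585.1951
5. canonical 4-gon: [(0, 71.2989) (31.7478, 66.9469) (25.0149, 90) (0, 90)]
6. shoelace: 585.1951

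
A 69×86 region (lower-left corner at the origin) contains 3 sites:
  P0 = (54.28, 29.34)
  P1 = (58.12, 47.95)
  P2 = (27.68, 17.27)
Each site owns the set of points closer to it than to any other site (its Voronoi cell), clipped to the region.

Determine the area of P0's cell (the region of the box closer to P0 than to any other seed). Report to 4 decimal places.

1. box [0,69]×[0,86]: [(0, 0) (69, 0) (69, 86) (0, 86)]
2. ⊥bis P0·P1 via (56.2,38.645): [(0, 50.2413) (0, 0) (69, 0) (69, 36.0038)]  |A|=2975.4589
3. ⊥bis P0·P2 via (40.98,23.305): [(31.728, 43.6946) (51.5549, 0) (69, 0) (69, 36.0038)]  |A|=1052.0955
4. canonical 4-gon: [(31.728, 43.6946) (51.5549, 0) (69, 0) (69, 36.0038)]
5. shoelace: 1052.0955

Area of P0's cell: 1052.0955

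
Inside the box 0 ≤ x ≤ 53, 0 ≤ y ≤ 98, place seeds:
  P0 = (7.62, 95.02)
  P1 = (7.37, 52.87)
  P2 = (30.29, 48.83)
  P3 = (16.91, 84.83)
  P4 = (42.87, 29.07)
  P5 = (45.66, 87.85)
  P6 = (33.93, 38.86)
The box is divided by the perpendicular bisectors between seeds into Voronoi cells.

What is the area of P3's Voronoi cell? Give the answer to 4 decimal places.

1. box [0,53]×[0,98]: [(0, 0) (53, 0) (53, 98) (0, 98)]
2. ⊥bis P3·P0 via (12.265,89.925): [(0, 78.7433) (0, 0) (53, 0) (53, 98) (21.1223, 98)]  |A|=4990.6268
3. ⊥bis P3·P1 via (12.14,68.85): [(0, 78.7433) (0, 72.4738) (53, 56.6534) (53, 98) (21.1223, 98)]  |A|=1568.7578
4. ⊥bis P3·P2 via (23.6,66.83): [(0, 78.7433) (0, 72.4738) (21.5098, 66.0531) (53, 77.757) (53, 98) (21.1223, 98)]  |A|=1236.4788
5. ⊥bis P3·P4 via (29.89,56.95): [(0, 78.7433) (0, 72.4738) (21.5098, 66.0531) (53, 77.757) (53, 98) (21.1223, 98)]  |A|=1236.4788
6. ⊥bis P3·P5 via (31.285,86.34): [(0, 78.7433) (0, 72.4738) (21.5098, 66.0531) (32.9686, 70.312) (30.0602, 98) (21.1223, 98)]  |A|=716.1528
7. ⊥bis P3·P6 via (25.42,61.845): [(0, 78.7433) (0, 72.4738) (21.5098, 66.0531) (32.9686, 70.312) (30.0602, 98) (21.1223, 98)]  |A|=716.1528
8. canonical 6-gon: [(0, 78.7433) (0, 72.4738) (21.5098, 66.0531) (32.9686, 70.312) (30.0602, 98) (21.1223, 98)]
9. shoelace: 716.1528

Area of P3's cell: 716.1528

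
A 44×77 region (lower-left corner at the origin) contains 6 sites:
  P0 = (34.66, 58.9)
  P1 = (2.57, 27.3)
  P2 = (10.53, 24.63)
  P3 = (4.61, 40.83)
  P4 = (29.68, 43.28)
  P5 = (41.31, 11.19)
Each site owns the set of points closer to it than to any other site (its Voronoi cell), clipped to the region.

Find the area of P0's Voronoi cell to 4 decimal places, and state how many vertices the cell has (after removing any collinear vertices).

Area of P0's cell: 839.8000 (4 vertices)

1. box [0,44]×[0,77]: [(0, 0) (44, 0) (44, 77) (0, 77)]
2. ⊥bis P0·P1 via (18.615,43.1): [(0, 62.0037) (44, 17.3214) (44, 77) (0, 77)]  |A|=1642.8495
3. ⊥bis P0·P2 via (22.595,41.765): [(0, 62.0037) (13.9027, 47.8854) (44, 26.6934) (44, 77) (0, 77)]  |A|=1501.8126
4. ⊥bis P0·P3 via (19.635,49.865): [(25.9089, 39.4316) (44, 26.6934) (44, 77) (3.3179, 77)]  |A|=1219.2308
5. ⊥bis P0·P4 via (32.17,51.09): [(15.7505, 56.3249) (44, 47.3183) (44, 77) (3.3179, 77)]  |A|=839.8
6. ⊥bis P0·P5 via (37.985,35.045): [(15.7505, 56.3249) (44, 47.3183) (44, 77) (3.3179, 77)]  |A|=839.8
7. canonical 4-gon: [(15.7505, 56.3249) (44, 47.3183) (44, 77) (3.3179, 77)]
8. shoelace: 839.8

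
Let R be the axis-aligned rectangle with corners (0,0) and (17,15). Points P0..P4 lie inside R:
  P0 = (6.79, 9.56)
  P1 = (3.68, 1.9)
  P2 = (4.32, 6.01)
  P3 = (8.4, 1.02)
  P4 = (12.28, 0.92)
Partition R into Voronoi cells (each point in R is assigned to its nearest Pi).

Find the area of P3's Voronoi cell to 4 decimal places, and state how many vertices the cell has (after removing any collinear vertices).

Area of P3's cell: 20.9493 (5 vertices)

1. box [0,17]×[0,15]: [(0, 0) (17, 0) (17, 15) (0, 15)]
2. ⊥bis P3·P0 via (7.595,5.29): [(0, 3.8582) (0, 0) (17, 0) (17, 7.0631)]  |A|=92.8305
3. ⊥bis P3·P1 via (6.04,1.46): [(6.7234, 5.1257) (5.7678, 0) (17, 0) (17, 7.0631)]  |A|=65.0785
4. ⊥bis P3·P2 via (6.36,3.515): [(8.8114, 5.5193) (6.4345, 3.5759) (5.7678, 0) (17, 0) (17, 7.0631)]  |A|=63.5174
5. ⊥bis P3·P4 via (10.34,0.97): [(10.4653, 5.8311) (8.8114, 5.5193) (6.4345, 3.5759) (5.7678, 0) (10.315, 0)]  |A|=20.9493
6. canonical 5-gon: [(10.4653, 5.8311) (8.8114, 5.5193) (6.4345, 3.5759) (5.7678, 0) (10.315, 0)]
7. shoelace: 20.9493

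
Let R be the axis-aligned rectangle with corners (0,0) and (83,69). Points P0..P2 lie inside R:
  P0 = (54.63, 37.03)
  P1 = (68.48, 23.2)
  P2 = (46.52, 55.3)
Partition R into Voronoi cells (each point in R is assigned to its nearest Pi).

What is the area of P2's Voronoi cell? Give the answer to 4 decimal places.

1. box [0,83]×[0,69]: [(0, 0) (83, 0) (83, 69) (0, 69)]
2. ⊥bis P2·P0 via (50.575,46.165): [(0, 23.7149) (83, 60.5584) (83, 69) (0, 69)]  |A|=2229.6594
3. ⊥bis P2·P1 via (57.5,39.25): [(0, 23.7149) (83, 60.5584) (83, 69) (0, 69)]  |A|=2229.6594
4. canonical 4-gon: [(0, 23.7149) (83, 60.5584) (83, 69) (0, 69)]
5. shoelace: 2229.6594

Area of P2's cell: 2229.6594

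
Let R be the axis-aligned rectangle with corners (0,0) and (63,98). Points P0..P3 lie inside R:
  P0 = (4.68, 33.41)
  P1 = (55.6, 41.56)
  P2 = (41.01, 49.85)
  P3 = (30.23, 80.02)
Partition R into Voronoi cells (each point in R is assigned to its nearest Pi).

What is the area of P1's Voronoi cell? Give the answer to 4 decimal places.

Area of P1's cell: 1324.2972

1. box [0,63]×[0,98]: [(0, 0) (63, 0) (63, 98) (0, 98)]
2. ⊥bis P1·P0 via (30.14,37.485): [(36.1397, 0) (63, 0) (63, 98) (20.4543, 98)]  |A|=3400.8973
3. ⊥bis P1·P2 via (48.305,45.705): [(33.1058, 18.9551) (36.1397, 0) (63, 0) (63, 71.5675)]  |A|=1324.2972
4. ⊥bis P1·P3 via (42.915,60.79): [(33.1058, 18.9551) (36.1397, 0) (63, 0) (63, 71.5675)]  |A|=1324.2972
5. canonical 4-gon: [(33.1058, 18.9551) (36.1397, 0) (63, 0) (63, 71.5675)]
6. shoelace: 1324.2972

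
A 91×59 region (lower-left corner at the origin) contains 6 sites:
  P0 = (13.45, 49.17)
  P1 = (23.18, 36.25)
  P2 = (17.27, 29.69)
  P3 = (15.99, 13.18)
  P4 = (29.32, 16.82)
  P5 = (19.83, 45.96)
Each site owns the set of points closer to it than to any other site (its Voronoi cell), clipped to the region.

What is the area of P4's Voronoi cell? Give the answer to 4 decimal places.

Area of P4's cell: 2443.5173

1. box [0,91]×[0,59]: [(0, 0) (91, 0) (91, 59) (0, 59)]
2. ⊥bis P4·P0 via (21.385,32.995): [(0, 22.5041) (0, 0) (91, 0) (91, 59) (74.3946, 59)]  |A|=4011.4525
3. ⊥bis P4·P1 via (26.25,26.535): [(0, 18.2398) (0, 0) (91, 0) (91, 46.9964)]  |A|=2968.2488
4. ⊥bis P4·P2 via (23.295,23.255): [(27.0775, 26.7965) (0, 1.4442) (0, 0) (91, 0) (91, 46.9964)]  |A|=2740.8572
5. ⊥bis P4·P3 via (22.655,15): [(27.0775, 26.7965) (20.9901, 21.097) (26.751, 0) (91, 0) (91, 46.9964)]  |A|=2443.5173
6. ⊥bis P4·P5 via (24.575,31.39): [(27.0775, 26.7965) (20.9901, 21.097) (26.751, 0) (91, 0) (91, 46.9964)]  |A|=2443.5173
7. canonical 5-gon: [(27.0775, 26.7965) (20.9901, 21.097) (26.751, 0) (91, 0) (91, 46.9964)]
8. shoelace: 2443.5173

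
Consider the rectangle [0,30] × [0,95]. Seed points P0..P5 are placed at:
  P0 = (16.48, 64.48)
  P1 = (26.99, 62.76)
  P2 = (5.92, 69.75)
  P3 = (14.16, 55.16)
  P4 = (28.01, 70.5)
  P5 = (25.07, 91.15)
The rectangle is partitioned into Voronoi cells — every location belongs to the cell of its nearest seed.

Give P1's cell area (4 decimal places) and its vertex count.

Area of P1's cell: 140.6849 (4 vertices)

1. box [0,30]×[0,95]: [(0, 0) (30, 0) (30, 95) (0, 95)]
2. ⊥bis P1·P0 via (21.735,63.62): [(11.3234, 0) (30, 0) (30, 95) (26.8705, 95)]  |A|=1035.7942
3. ⊥bis P1·P2 via (16.455,66.255): [(11.3234, 0) (30, 0) (30, 95) (26.8705, 95)]  |A|=1035.7942
4. ⊥bis P1·P3 via (20.575,58.96): [(20.8864, 58.4344) (30, 43.0491) (30, 95) (26.8705, 95)]  |A|=293.9479
5. ⊥bis P1·P4 via (27.5,66.63): [(22.3389, 67.3101) (20.8864, 58.4344) (30, 43.0491) (30, 66.3005)]  |A|=140.6849
6. ⊥bis P1·P5 via (26.03,76.955): [(22.3389, 67.3101) (20.8864, 58.4344) (30, 43.0491) (30, 66.3005)]  |A|=140.6849
7. canonical 4-gon: [(22.3389, 67.3101) (20.8864, 58.4344) (30, 43.0491) (30, 66.3005)]
8. shoelace: 140.6849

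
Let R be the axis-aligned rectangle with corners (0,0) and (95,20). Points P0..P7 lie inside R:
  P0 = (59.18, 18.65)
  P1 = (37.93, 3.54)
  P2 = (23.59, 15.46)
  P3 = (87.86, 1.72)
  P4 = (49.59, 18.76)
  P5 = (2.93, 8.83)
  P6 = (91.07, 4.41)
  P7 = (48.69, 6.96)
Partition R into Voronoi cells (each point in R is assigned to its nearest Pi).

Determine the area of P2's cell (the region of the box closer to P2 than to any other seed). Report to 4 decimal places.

1. box [0,95]×[0,20]: [(0, 0) (95, 0) (95, 20) (0, 20)]
2. ⊥bis P2·P0 via (41.385,17.055): [(0, 0) (42.9137, 0) (41.121, 20) (0, 20)]  |A|=840.3471
3. ⊥bis P2·P1 via (30.76,9.5): [(0, 0) (22.8632, 0) (39.488, 20) (0, 20)]  |A|=623.5124
4. ⊥bis P2·P3 via (55.725,8.59): [(0, 0) (22.8632, 0) (39.488, 20) (0, 20)]  |A|=623.5124
5. ⊥bis P2·P4 via (36.59,17.11): [(0, 0) (22.8632, 0) (36.6557, 16.5926) (36.2232, 20) (0, 20)]  |A|=617.9501
6. ⊥bis P2·P5 via (13.26,12.145): [(17.1575, 0) (22.8632, 0) (36.6557, 16.5926) (36.2232, 20) (10.7393, 20)]  |A|=338.9831
7. ⊥bis P2·P6 via (57.33,9.935): [(17.1575, 0) (22.8632, 0) (36.6557, 16.5926) (36.2232, 20) (10.7393, 20)]  |A|=338.9831
8. ⊥bis P2·P7 via (36.14,11.21): [(17.1575, 0) (22.8632, 0) (36.6557, 16.5926) (36.2232, 20) (10.7393, 20)]  |A|=338.9831
9. canonical 5-gon: [(17.1575, 0) (22.8632, 0) (36.6557, 16.5926) (36.2232, 20) (10.7393, 20)]
10. shoelace: 338.9831

Area of P2's cell: 338.9831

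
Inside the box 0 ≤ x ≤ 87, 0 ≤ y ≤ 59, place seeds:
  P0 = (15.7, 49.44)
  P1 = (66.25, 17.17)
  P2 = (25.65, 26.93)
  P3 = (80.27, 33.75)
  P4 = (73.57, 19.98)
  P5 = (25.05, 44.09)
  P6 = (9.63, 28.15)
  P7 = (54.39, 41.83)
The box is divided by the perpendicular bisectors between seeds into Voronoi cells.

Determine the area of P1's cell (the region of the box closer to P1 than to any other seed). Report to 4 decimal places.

Area of P1's cell: 764.7910

1. box [0,87]×[0,59]: [(0, 0) (87, 0) (87, 59) (0, 59)]
2. ⊥bis P1·P0 via (40.975,33.305): [(19.7138, 0) (87, 0) (87, 59) (57.3781, 59)]  |A|=2858.7876
3. ⊥bis P1·P2 via (45.95,22.05): [(53.295, 52.6039) (40.6493, 0) (87, 0) (87, 59) (57.3781, 59)]  |A|=2308.1439
4. ⊥bis P1·P3 via (73.26,25.46): [(51.2449, 44.0759) (40.6493, 0) (87, 0) (87, 13.8415)]  |A|=1268.9264
5. ⊥bis P1·P4 via (69.91,18.575): [(64.3866, 32.9633) (51.2449, 44.0759) (40.6493, 0) (77.0406, 0)]  |A|=948.277
6. ⊥bis P1·P5 via (45.65,30.63): [(64.3866, 32.9633) (53.3, 42.3381) (49.3878, 36.3505) (40.6493, 0) (77.0406, 0)]  |A|=938.7249
7. ⊥bis P1·P6 via (37.94,22.66): [(64.3866, 32.9633) (53.3, 42.3381) (49.3878, 36.3505) (40.6493, 0) (77.0406, 0)]  |A|=938.7249
8. ⊥bis P1·P7 via (60.32,29.5): [(64.8751, 31.6907) (46.0965, 22.6593) (40.6493, 0) (77.0406, 0)]  |A|=764.791
9. canonical 4-gon: [(64.8751, 31.6907) (46.0965, 22.6593) (40.6493, 0) (77.0406, 0)]
10. shoelace: 764.791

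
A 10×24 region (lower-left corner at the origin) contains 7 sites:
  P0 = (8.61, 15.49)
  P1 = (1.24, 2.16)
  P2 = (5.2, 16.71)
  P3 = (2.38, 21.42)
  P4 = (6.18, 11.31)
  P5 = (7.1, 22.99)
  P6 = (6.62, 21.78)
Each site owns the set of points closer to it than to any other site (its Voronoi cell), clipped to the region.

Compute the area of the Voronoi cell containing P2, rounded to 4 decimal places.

1. box [0,10]×[0,24]: [(0, 0) (10, 0) (10, 24) (0, 24)]
2. ⊥bis P2·P0 via (6.905,16.1): [(0, 0) (1.1449, 0) (9.7314, 24) (0, 24)]  |A|=130.5153
3. ⊥bis P2·P1 via (3.22,9.435): [(0, 10.3114) (4.4051, 9.1125) (9.7314, 24) (0, 24)]  |A|=102.5878
4. ⊥bis P2·P3 via (3.79,19.065): [(0, 16.7958) (0, 10.3114) (4.4051, 9.1125) (9.1041, 22.2467)]  |A|=61.263
5. ⊥bis P2·P4 via (5.69,14.01): [(0, 16.7958) (0, 12.9774) (6.1897, 14.1007) (9.1041, 22.2467)]  |A|=40.9556
6. ⊥bis P2·P5 via (6.15,19.85): [(5.4532, 20.0608) (0, 16.7958) (0, 12.9774) (6.1897, 14.1007) (8.0419, 19.2776)]  |A|=36.6967
7. ⊥bis P2·P6 via (5.91,19.245): [(4.6705, 19.5922) (0, 16.7958) (0, 12.9774) (6.1897, 14.1007) (7.8371, 18.7053)]  |A|=34.7866
8. canonical 5-gon: [(4.6705, 19.5922) (0, 16.7958) (0, 12.9774) (6.1897, 14.1007) (7.8371, 18.7053)]
9. shoelace: 34.7866

Area of P2's cell: 34.7866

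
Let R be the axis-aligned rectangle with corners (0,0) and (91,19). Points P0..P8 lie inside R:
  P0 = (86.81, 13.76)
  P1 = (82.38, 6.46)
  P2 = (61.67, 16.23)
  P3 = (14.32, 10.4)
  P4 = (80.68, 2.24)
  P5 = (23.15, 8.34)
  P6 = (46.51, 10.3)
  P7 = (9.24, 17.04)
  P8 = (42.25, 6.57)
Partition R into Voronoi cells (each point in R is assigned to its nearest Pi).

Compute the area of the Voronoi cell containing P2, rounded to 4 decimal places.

1. box [0,91]×[0,19]: [(0, 0) (91, 0) (91, 19) (0, 19)]
2. ⊥bis P2·P0 via (74.24,14.995): [(0, 0) (72.7667, 0) (74.6335, 19) (0, 19)]  |A|=1400.3022
3. ⊥bis P2·P1 via (72.025,11.345): [(0, 0) (66.673, 0) (74.3697, 16.3152) (74.6335, 19) (0, 19)]  |A|=1350.5916
4. ⊥bis P2·P3 via (37.995,13.315): [(39.6344, 0) (66.673, 0) (74.3697, 16.3152) (74.6335, 19) (37.295, 19)]  |A|=619.7618
5. ⊥bis P2·P4 via (71.175,9.235): [(39.6344, 0) (64.3787, 0) (70.77, 8.6846) (74.3697, 16.3152) (74.6335, 19) (37.295, 19)]  |A|=609.7994
6. ⊥bis P2·P5 via (42.41,12.285): [(44.9263, 0) (64.3787, 0) (70.77, 8.6846) (74.3697, 16.3152) (74.6335, 19) (41.0346, 19)]  |A|=524.0007
7. ⊥bis P2·P6 via (54.09,13.265): [(59.2787, 0) (64.3787, 0) (70.77, 8.6846) (74.3697, 16.3152) (74.6335, 19) (51.8467, 19)]  |A|=284.9375
8. ⊥bis P2·P7 via (35.455,16.635): [(59.2787, 0) (64.3787, 0) (70.77, 8.6846) (74.3697, 16.3152) (74.6335, 19) (51.8467, 19)]  |A|=284.9375
9. ⊥bis P2·P8 via (51.96,11.4): [(59.2787, 0) (64.3787, 0) (70.77, 8.6846) (74.3697, 16.3152) (74.6335, 19) (51.8467, 19)]  |A|=284.9375
10. canonical 6-gon: [(59.2787, 0) (64.3787, 0) (70.77, 8.6846) (74.3697, 16.3152) (74.6335, 19) (51.8467, 19)]
11. shoelace: 284.9375

Area of P2's cell: 284.9375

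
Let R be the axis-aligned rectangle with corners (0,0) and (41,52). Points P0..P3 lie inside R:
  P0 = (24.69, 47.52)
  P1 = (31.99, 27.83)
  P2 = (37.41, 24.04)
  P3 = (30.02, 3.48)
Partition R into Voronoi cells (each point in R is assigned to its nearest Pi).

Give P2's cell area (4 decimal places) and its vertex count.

1. box [0,41]×[0,52]: [(0, 0) (41, 0) (41, 52) (0, 52)]
2. ⊥bis P2·P0 via (31.05,35.78): [(0, 18.959) (0, 0) (41, 0) (41, 41.1703)]  |A|=1232.6514
3. ⊥bis P2·P1 via (34.7,25.935): [(16.5646, 0) (41, 0) (41, 34.9445)]  |A|=426.9407
4. ⊥bis P2·P3 via (33.715,13.76): [(27.6986, 15.9225) (41, 11.1415) (41, 34.9445)]  |A|=158.3061
5. canonical 3-gon: [(27.6986, 15.9225) (41, 11.1415) (41, 34.9445)]
6. shoelace: 158.3061

Area of P2's cell: 158.3061 (3 vertices)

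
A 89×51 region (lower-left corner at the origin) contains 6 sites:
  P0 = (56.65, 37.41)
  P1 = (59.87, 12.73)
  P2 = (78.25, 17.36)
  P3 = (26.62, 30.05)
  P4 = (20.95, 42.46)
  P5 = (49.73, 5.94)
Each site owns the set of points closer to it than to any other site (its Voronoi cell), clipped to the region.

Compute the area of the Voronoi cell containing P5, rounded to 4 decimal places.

Area of P5's cell: 505.8538

1. box [0,89]×[0,51]: [(0, 0) (89, 0) (89, 51) (0, 51)]
2. ⊥bis P5·P0 via (53.19,21.675): [(0, 33.3711) (0, 0) (89, 0) (89, 13.8007)]  |A|=2099.1416
3. ⊥bis P5·P1 via (54.8,9.335): [(45.388, 23.3906) (0, 33.3711) (0, 0) (61.051, 0)]  |A|=1471.332
4. ⊥bis P5·P2 via (63.99,11.65): [(45.388, 23.3906) (0, 33.3711) (0, 0) (61.051, 0)]  |A|=1471.332
5. ⊥bis P5·P3 via (38.175,17.995): [(45.388, 23.3906) (44.0996, 23.6739) (19.4013, 0) (61.051, 0)]  |A|=505.8538
6. ⊥bis P5·P4 via (35.34,24.2): [(45.388, 23.3906) (44.0996, 23.6739) (19.4013, 0) (61.051, 0)]  |A|=505.8538
7. canonical 4-gon: [(45.388, 23.3906) (44.0996, 23.6739) (19.4013, 0) (61.051, 0)]
8. shoelace: 505.8538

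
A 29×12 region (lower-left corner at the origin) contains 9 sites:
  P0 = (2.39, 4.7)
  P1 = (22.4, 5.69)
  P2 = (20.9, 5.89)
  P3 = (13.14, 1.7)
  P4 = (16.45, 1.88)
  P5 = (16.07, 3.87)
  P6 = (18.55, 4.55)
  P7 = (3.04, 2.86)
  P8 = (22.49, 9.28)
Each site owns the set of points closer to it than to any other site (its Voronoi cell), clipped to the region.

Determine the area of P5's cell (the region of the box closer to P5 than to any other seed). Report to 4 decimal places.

1. box [0,29]×[0,12]: [(0, 0) (29, 0) (29, 12) (0, 12)]
2. ⊥bis P5·P0 via (9.23,4.285): [(8.97, 0) (29, 0) (29, 12) (9.6981, 12)]  |A|=235.9914
3. ⊥bis P5·P1 via (19.235,4.78): [(8.97, 0) (20.6093, 0) (17.1591, 12) (9.6981, 12)]  |A|=114.6021
4. ⊥bis P5·P2 via (18.485,4.88): [(8.97, 0) (20.5259, 0) (15.5073, 12) (9.6981, 12)]  |A|=104.1905
5. ⊥bis P5·P3 via (14.605,2.785): [(9.5529, 9.6065) (16.6676, 0) (20.5259, 0) (15.5073, 12) (9.6981, 12)]  |A|=67.2169
6. ⊥bis P5·P4 via (16.26,2.875): [(9.5529, 9.6065) (14.7517, 2.587) (19.097, 3.4167) (15.5073, 12) (9.6981, 12)]  |A|=54.21
7. ⊥bis P5·P6 via (17.31,4.21): [(9.5529, 9.6065) (14.7517, 2.587) (17.6056, 3.1319) (15.174, 12) (9.6981, 12)]  |A|=45.8208
8. ⊥bis P5·P7 via (9.555,3.365): [(9.5529, 9.6065) (14.7517, 2.587) (17.6056, 3.1319) (15.174, 12) (9.6981, 12)]  |A|=45.8208
9. ⊥bis P5·P8 via (19.28,6.575): [(9.5529, 9.6065) (14.7517, 2.587) (17.6056, 3.1319) (15.3986, 11.181) (14.7085, 12) (9.6981, 12)]  |A|=45.6302
10. canonical 6-gon: [(9.5529, 9.6065) (14.7517, 2.587) (17.6056, 3.1319) (15.3986, 11.181) (14.7085, 12) (9.6981, 12)]
11. shoelace: 45.6302

Area of P5's cell: 45.6302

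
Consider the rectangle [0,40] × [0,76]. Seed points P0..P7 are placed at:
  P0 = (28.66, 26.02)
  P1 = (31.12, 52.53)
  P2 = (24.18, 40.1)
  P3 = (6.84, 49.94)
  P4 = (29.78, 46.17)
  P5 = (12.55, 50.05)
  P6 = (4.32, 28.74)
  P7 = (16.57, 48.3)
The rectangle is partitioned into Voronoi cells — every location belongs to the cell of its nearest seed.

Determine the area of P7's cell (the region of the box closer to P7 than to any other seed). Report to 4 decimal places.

1. box [0,40]×[0,76]: [(0, 0) (40, 0) (40, 76) (0, 76)]
2. ⊥bis P7·P0 via (22.615,37.16): [(0, 24.8882) (40, 46.5938) (40, 76) (0, 76)]  |A|=1610.3601
3. ⊥bis P7·P1 via (23.845,50.415): [(0, 24.8882) (27.0058, 39.5426) (16.4069, 76) (0, 76)]  |A|=989.234
4. ⊥bis P7·P2 via (20.375,44.2): [(0, 25.291) (24.5306, 48.0566) (16.4069, 76) (0, 76)]  |A|=851.1937
5. ⊥bis P7·P3 via (11.705,49.12): [(9.1143, 33.7495) (24.5306, 48.0566) (16.4069, 76) (16.2356, 76)]  |A|=277.1234
6. ⊥bis P7·P4 via (23.175,47.235): [(9.1143, 33.7495) (23.0922, 46.7217) (23.7438, 50.7629) (16.4069, 76) (16.2356, 76)]  |A|=274.6519
7. ⊥bis P7·P5 via (14.56,49.175): [(9.9163, 38.5077) (9.1143, 33.7495) (23.0922, 46.7217) (23.7438, 50.7629) (20.3433, 62.46)]  |A|=153.7086
8. ⊥bis P7·P6 via (10.445,38.52): [(10.0337, 38.7776) (12.7196, 37.0954) (23.0922, 46.7217) (23.7438, 50.7629) (20.3433, 62.46)]  |A|=146.0117
9. canonical 5-gon: [(10.0337, 38.7776) (12.7196, 37.0954) (23.0922, 46.7217) (23.7438, 50.7629) (20.3433, 62.46)]
10. shoelace: 146.0117

Area of P7's cell: 146.0117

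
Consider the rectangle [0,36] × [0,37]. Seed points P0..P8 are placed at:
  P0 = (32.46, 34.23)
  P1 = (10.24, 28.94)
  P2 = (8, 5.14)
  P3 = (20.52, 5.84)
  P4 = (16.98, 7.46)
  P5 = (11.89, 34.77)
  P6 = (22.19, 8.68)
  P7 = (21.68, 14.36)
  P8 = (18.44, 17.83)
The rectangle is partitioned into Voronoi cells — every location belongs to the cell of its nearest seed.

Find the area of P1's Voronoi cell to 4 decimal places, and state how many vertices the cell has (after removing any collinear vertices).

Area of P1's cell: 225.4053 (4 vertices)

1. box [0,36]×[0,37]: [(0, 0) (36, 0) (36, 37) (0, 37)]
2. ⊥bis P1·P0 via (21.35,31.585): [(0, 0) (28.8696, 0) (20.0608, 37) (0, 37)]  |A|=905.2122
3. ⊥bis P1·P2 via (9.12,17.04): [(0, 17.8984) (25.1725, 15.5292) (20.0608, 37) (0, 37)]  |A|=455.7791
4. ⊥bis P1·P3 via (15.38,17.39): [(0, 17.8984) (13.638, 16.6148) (23.8338, 21.1521) (20.0608, 37) (0, 37)]  |A|=424.0769
5. ⊥bis P1·P4 via (13.61,18.2): [(0, 17.8984) (9.7301, 16.9826) (23.7771, 21.3902) (20.0608, 37) (0, 37)]  |A|=411.5389
6. ⊥bis P1·P5 via (11.065,31.855): [(0, 34.9866) (0, 17.8984) (9.7301, 16.9826) (23.7771, 21.3902) (22.0241, 28.7534)]  |A|=306.65
7. ⊥bis P1·P6 via (16.215,18.81): [(0, 34.9866) (0, 17.8984) (9.7301, 16.9826) (16.9663, 19.2531) (23.3846, 23.0389) (22.0241, 28.7534)]  |A|=300.6163
8. ⊥bis P1·P7 via (15.96,21.65): [(0, 34.9866) (0, 17.8984) (9.7301, 16.9826) (10.199, 17.1297) (22.4946, 26.7773) (22.0241, 28.7534)]  |A|=267.3449
9. ⊥bis P1·P8 via (14.34,23.385): [(21.7273, 28.8374) (0, 34.9866) (0, 17.8984) (6.1252, 17.3219)]  |A|=225.4053
10. canonical 4-gon: [(21.7273, 28.8374) (0, 34.9866) (0, 17.8984) (6.1252, 17.3219)]
11. shoelace: 225.4053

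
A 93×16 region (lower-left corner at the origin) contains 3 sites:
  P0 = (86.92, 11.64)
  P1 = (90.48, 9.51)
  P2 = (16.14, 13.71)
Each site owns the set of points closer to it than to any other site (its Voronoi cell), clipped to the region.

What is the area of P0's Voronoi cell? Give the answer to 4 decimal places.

Area of P0's cell: 572.2570

1. box [0,93]×[0,16]: [(0, 0) (93, 0) (93, 16) (0, 16)]
2. ⊥bis P0·P1 via (88.7,10.575): [(0, 0) (82.3728, 0) (91.9459, 16) (0, 16)]  |A|=1394.5494
3. ⊥bis P0·P2 via (51.53,12.675): [(51.1593, 0) (82.3728, 0) (91.9459, 16) (51.6272, 16)]  |A|=572.257
4. canonical 4-gon: [(51.1593, 0) (82.3728, 0) (91.9459, 16) (51.6272, 16)]
5. shoelace: 572.257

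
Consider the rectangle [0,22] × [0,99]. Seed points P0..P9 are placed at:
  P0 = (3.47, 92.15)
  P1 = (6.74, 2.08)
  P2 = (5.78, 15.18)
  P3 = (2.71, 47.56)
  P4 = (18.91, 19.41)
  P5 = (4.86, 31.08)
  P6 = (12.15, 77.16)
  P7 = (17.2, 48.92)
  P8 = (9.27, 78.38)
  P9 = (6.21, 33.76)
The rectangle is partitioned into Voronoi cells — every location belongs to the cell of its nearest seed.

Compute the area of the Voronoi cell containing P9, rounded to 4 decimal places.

Area of P9's cell: 172.1278

1. box [0,22]×[0,99]: [(0, 0) (22, 0) (22, 99) (0, 99)]
2. ⊥bis P9·P0 via (4.84,62.955): [(0, 62.7279) (0, 0) (22, 0) (22, 63.7602)]  |A|=1391.3694
3. ⊥bis P9·P1 via (6.475,17.92): [(0, 62.7279) (0, 17.8117) (22, 18.1797) (22, 63.7602)]  |A|=995.4639
4. ⊥bis P9·P2 via (5.995,24.47): [(0, 62.7279) (0, 24.6087) (22, 24.0996) (22, 63.7602)]  |A|=855.5777
5. ⊥bis P9·P3 via (4.46,40.66): [(0, 39.5288) (0, 24.6087) (22, 24.0996) (22, 45.1086)]  |A|=395.2196
6. ⊥bis P9·P4 via (12.56,26.585): [(0, 39.5288) (0, 24.6087) (10.0638, 24.3758) (22, 34.9396) (22, 45.1086)]  |A|=330.5257
7. ⊥bis P9·P5 via (5.535,32.42): [(0, 39.5288) (0, 35.2082) (14.2135, 28.0484) (22, 34.9396) (22, 45.1086)]  |A|=236.2352
8. ⊥bis P9·P6 via (9.18,55.46): [(0, 39.5288) (0, 35.2082) (14.2135, 28.0484) (22, 34.9396) (22, 45.1086)]  |A|=236.2352
9. ⊥bis P9·P7 via (11.705,41.34): [(10.5221, 42.1975) (0, 39.5288) (0, 35.2082) (14.2135, 28.0484) (21.3399, 34.3553)]  |A|=172.1278
10. ⊥bis P9·P8 via (7.74,56.07): [(10.5221, 42.1975) (0, 39.5288) (0, 35.2082) (14.2135, 28.0484) (21.3399, 34.3553)]  |A|=172.1278
11. canonical 5-gon: [(10.5221, 42.1975) (0, 39.5288) (0, 35.2082) (14.2135, 28.0484) (21.3399, 34.3553)]
12. shoelace: 172.1278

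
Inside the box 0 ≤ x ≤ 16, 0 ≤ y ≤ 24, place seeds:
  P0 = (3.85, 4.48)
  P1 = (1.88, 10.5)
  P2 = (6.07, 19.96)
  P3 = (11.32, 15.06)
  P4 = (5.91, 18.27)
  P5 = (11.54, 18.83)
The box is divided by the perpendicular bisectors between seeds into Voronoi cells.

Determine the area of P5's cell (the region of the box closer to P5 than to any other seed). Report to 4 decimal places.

Area of P5's cell: 49.0490

1. box [0,16]×[0,24]: [(0, 0) (16, 0) (16, 24) (0, 24)]
2. ⊥bis P5·P0 via (7.695,11.655): [(0, 15.7787) (16, 7.2044) (16, 24) (0, 24)]  |A|=200.1351
3. ⊥bis P5·P1 via (6.71,14.665): [(0, 22.4463) (10.6892, 10.0504) (16, 7.2044) (16, 24) (0, 24)]  |A|=164.4989
4. ⊥bis P5·P2 via (8.805,19.395): [(7.6118, 13.6192) (10.6892, 10.0504) (16, 7.2044) (16, 24) (9.7563, 24)]  |A|=107.9466
5. ⊥bis P5·P3 via (11.43,16.945): [(8.3362, 17.1255) (16, 16.6783) (16, 24) (9.7563, 24)]  |A|=49.5171
6. ⊥bis P5·P4 via (8.725,18.55): [(8.6943, 18.859) (8.8698, 17.0944) (16, 16.6783) (16, 24) (9.7563, 24)]  |A|=49.049
7. canonical 5-gon: [(8.6943, 18.859) (8.8698, 17.0944) (16, 16.6783) (16, 24) (9.7563, 24)]
8. shoelace: 49.049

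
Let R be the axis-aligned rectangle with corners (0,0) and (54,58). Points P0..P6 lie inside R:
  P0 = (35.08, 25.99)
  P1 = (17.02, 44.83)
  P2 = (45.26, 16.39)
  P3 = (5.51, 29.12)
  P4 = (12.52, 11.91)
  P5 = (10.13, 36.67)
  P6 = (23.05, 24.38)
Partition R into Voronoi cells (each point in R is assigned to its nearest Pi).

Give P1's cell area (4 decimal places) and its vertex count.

Area of P1's cell: 686.0670 (5 vertices)

1. box [0,54]×[0,58]: [(0, 0) (54, 0) (54, 58) (0, 58)]
2. ⊥bis P1·P0 via (26.05,35.41): [(0, 10.4385) (49.6156, 58) (0, 58)]  |A|=1179.8972
3. ⊥bis P1·P2 via (31.14,30.61): [(0, 10.4385) (49.6156, 58) (0, 58)]  |A|=1179.8972
4. ⊥bis P1·P3 via (11.265,36.975): [(0, 45.2284) (20.5705, 30.1573) (49.6156, 58) (0, 58)]  |A|=822.0757
5. ⊥bis P1·P4 via (14.77,28.37): [(0, 45.2284) (20.5705, 30.1573) (49.6156, 58) (0, 58)]  |A|=822.0757
6. ⊥bis P1·P5 via (13.575,40.75): [(0, 52.2122) (23.1695, 32.6488) (49.6156, 58) (0, 58)]  |A|=695.9591
7. ⊥bis P1·P6 via (20.035,34.605): [(0, 52.2122) (20.641, 34.7837) (27.5093, 36.8089) (49.6156, 58) (0, 58)]  |A|=686.067
8. canonical 5-gon: [(0, 52.2122) (20.641, 34.7837) (27.5093, 36.8089) (49.6156, 58) (0, 58)]
9. shoelace: 686.067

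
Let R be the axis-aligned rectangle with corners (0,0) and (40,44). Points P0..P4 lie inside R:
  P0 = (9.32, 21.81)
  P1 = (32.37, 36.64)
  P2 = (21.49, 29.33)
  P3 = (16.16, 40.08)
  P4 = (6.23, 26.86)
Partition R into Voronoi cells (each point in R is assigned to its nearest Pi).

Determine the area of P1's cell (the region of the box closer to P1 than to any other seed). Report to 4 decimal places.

1. box [0,40]×[0,44]: [(0, 0) (40, 0) (40, 44) (0, 44)]
2. ⊥bis P1·P0 via (20.845,29.225): [(39.6479, 0) (40, 0) (40, 44) (11.339, 44)]  |A|=638.2882
3. ⊥bis P1·P2 via (26.93,32.985): [(40, 13.532) (40, 44) (19.5293, 44)]  |A|=311.8509
4. ⊥bis P1·P3 via (24.265,38.36): [(24.0378, 37.2896) (40, 13.532) (40, 44) (25.4619, 44)]  |A|=291.9459
5. ⊥bis P1·P4 via (19.3,31.75): [(24.0378, 37.2896) (40, 13.532) (40, 44) (25.4619, 44)]  |A|=291.9459
6. canonical 4-gon: [(24.0378, 37.2896) (40, 13.532) (40, 44) (25.4619, 44)]
7. shoelace: 291.9459

Area of P1's cell: 291.9459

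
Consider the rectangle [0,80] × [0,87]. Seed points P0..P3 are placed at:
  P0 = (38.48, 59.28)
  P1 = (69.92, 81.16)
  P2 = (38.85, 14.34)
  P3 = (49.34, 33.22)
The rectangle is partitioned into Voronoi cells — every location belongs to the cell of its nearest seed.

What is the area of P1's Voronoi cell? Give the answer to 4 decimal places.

Area of P1's cell: 893.0085

1. box [0,80]×[0,87]: [(0, 0) (80, 0) (80, 87) (0, 87)]
2. ⊥bis P1·P0 via (54.2,70.22): [(80, 33.1472) (80, 87) (42.5223, 87)]  |A|=1009.1384
3. ⊥bis P1·P2 via (54.385,47.75): [(77.23, 37.1275) (80, 35.8395) (80, 87) (42.5223, 87)]  |A|=1005.4096
4. ⊥bis P1·P3 via (59.63,57.19): [(64.8178, 54.9629) (80, 48.4454) (80, 87) (42.5223, 87)]  |A|=893.0085
5. canonical 4-gon: [(64.8178, 54.9629) (80, 48.4454) (80, 87) (42.5223, 87)]
6. shoelace: 893.0085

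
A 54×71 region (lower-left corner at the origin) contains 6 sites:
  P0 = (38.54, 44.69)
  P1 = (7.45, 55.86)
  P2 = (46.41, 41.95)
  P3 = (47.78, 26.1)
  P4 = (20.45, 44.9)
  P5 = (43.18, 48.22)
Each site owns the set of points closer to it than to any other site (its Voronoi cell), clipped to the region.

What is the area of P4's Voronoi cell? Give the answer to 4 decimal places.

Area of P4's cell: 1226.5299

1. box [0,54]×[0,71]: [(0, 0) (54, 0) (54, 71) (0, 71)]
2. ⊥bis P4·P0 via (29.495,44.795): [(0, 0) (28.975, 0) (29.7992, 71) (0, 71)]  |A|=2086.4839
3. ⊥bis P4·P1 via (13.95,50.38): [(0, 33.8335) (0, 0) (28.975, 0) (29.7778, 69.1538)]  |A|=1505.6083
4. ⊥bis P4·P2 via (33.43,43.425): [(0, 33.8335) (0, 0) (28.4953, 0) (29.0296, 4.7012) (29.7778, 69.1538)]  |A|=1504.4808
5. ⊥bis P4·P3 via (34.115,35.5): [(0, 33.8335) (0, 0) (9.6949, 0) (29.3059, 28.509) (29.7778, 69.1538)]  |A|=1230.7813
6. ⊥bis P4·P5 via (31.815,46.56): [(28.7014, 67.8771) (0, 33.8335) (0, 0) (9.6949, 0) (29.3059, 28.509) (29.6848, 61.1442)]  |A|=1226.5299
7. canonical 6-gon: [(28.7014, 67.8771) (0, 33.8335) (0, 0) (9.6949, 0) (29.3059, 28.509) (29.6848, 61.1442)]
8. shoelace: 1226.5299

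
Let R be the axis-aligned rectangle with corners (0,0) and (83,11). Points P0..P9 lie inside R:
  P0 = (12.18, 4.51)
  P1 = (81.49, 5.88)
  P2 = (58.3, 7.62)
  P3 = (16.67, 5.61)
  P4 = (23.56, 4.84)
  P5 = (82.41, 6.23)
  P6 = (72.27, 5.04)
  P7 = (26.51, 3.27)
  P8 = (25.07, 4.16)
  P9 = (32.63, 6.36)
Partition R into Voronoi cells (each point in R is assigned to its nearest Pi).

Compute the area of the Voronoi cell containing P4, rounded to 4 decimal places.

1. box [0,83]×[0,11]: [(0, 0) (83, 0) (83, 11) (0, 11)]
2. ⊥bis P4·P0 via (17.87,4.675): [(18.0056, 0) (83, 0) (83, 11) (17.6866, 11)]  |A|=716.6932
3. ⊥bis P4·P1 via (52.525,5.36): [(18.0056, 0) (52.6212, 0) (52.4237, 11) (17.6866, 11)]  |A|=381.4405
4. ⊥bis P4·P2 via (40.93,6.23): [(18.0056, 0) (41.4285, 0) (40.5483, 11) (17.6866, 11)]  |A|=254.5657
5. ⊥bis P4·P3 via (20.115,5.225): [(19.5311, 0) (41.4285, 0) (40.5483, 11) (20.7604, 11)]  |A|=229.2695
6. ⊥bis P4·P5 via (52.985,5.535): [(19.5311, 0) (41.4285, 0) (40.5483, 11) (20.7604, 11)]  |A|=229.2695
7. ⊥bis P4·P6 via (47.915,4.94): [(19.5311, 0) (41.4285, 0) (40.5483, 11) (20.7604, 11)]  |A|=229.2695
8. ⊥bis P4·P7 via (25.035,4.055): [(19.5311, 0) (22.8769, 0) (28.7312, 11) (20.7604, 11)]  |A|=62.2413
9. ⊥bis P4·P8 via (24.315,4.5): [(19.5311, 0) (22.2885, 0) (27.2422, 11) (20.7604, 11)]  |A|=50.8156
10. ⊥bis P4·P9 via (28.095,5.6): [(19.5311, 0) (22.2885, 0) (27.2042, 10.9157) (27.19, 11) (20.7604, 11)]  |A|=50.8134
11. canonical 5-gon: [(19.5311, 0) (22.2885, 0) (27.2042, 10.9157) (27.19, 11) (20.7604, 11)]
12. shoelace: 50.8134

Area of P4's cell: 50.8134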